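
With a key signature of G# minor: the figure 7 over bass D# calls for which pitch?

Counting 6 letter steps above D# lands on C; in G# minor, that letter is C#.

C#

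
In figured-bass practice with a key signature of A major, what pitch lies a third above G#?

B

Counting 2 letter steps above G# lands on B; in A major, that letter is B.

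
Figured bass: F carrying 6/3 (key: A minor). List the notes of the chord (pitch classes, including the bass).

F, A, D

A third above F in this key is A.
A sixth above F in this key is D.
Together with the bass F, this spells D minor in first inversion.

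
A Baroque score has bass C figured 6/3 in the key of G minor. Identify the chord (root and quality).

A diminished

The figures 6/3 indicate a triad in first inversion.
In first inversion the root lies a sixth above the bass: a sixth above C in G minor is A.
The chord tones are C, Eb, A, giving A diminished.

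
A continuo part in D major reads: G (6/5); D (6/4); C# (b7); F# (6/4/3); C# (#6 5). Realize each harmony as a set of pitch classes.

G, B, D, E | D, G, B | C#, E, G, Bb | F#, A, B, D | C#, E, G, A#

G (6/5/3): G, B, D, E.
D (6/4): D, G, B.
C# (b7/5/3): C#, E, G, Bb.
F# (6/4/3): F#, A, B, D.
C# (#6/5/3): C#, E, G, A#.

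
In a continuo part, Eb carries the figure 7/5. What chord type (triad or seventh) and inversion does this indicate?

7/5 is shorthand for 7/5/3.
Intervals of 7/5/3 above the bass form a seventh chord; the bass is the root, so this is root position.

seventh chord, root position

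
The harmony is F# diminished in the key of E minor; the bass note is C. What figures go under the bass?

C is the fifth of F# diminished, so the chord is in second inversion.
A triad in second inversion is figured 6/4, conventionally abbreviated 6/4.

6/4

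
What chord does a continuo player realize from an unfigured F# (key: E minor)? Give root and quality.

An unfigured bass indicates a triad in root position.
In root position the bass is the root, so the root is F#.
The chord tones are F#, A, C, giving F# diminished.

F# diminished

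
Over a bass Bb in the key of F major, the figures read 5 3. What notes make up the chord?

A third above Bb in this key is D.
A fifth above Bb in this key is F.
Together with the bass Bb, this spells Bb major in root position.

Bb, D, F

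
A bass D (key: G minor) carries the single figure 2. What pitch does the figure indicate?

Eb

Counting 1 letter step above D lands on E; in G minor, that letter is Eb.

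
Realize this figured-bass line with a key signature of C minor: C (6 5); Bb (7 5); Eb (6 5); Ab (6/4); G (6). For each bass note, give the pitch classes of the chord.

C (6/5/3): C, Eb, G, Ab.
Bb (7/5/3): Bb, D, F, Ab.
Eb (6/5/3): Eb, G, Bb, C.
Ab (6/4): Ab, D, F.
G (6/3): G, Bb, Eb.

C, Eb, G, Ab | Bb, D, F, Ab | Eb, G, Bb, C | Ab, D, F | G, Bb, Eb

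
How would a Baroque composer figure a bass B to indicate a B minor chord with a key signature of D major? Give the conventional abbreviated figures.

B is the root of B minor, so the chord is in root position.
A triad in root position is figured 5/3, conventionally abbreviated (no figures — root-position triad).

no figures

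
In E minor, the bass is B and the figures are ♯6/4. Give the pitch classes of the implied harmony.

B, E, G#

A fourth above B in this key is E.
A sixth above B in this key is G, raised to G# by the sharp.
Together with the bass B, this spells E major in second inversion.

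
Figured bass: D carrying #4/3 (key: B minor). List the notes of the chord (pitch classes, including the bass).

D, F#, G#, B

The written figures #4/3 are shorthand for 6/4/3: the 6 is implied.
A third above D in this key is F#.
A fourth above D in this key is G, raised to G# by the sharp.
A sixth above D in this key is B.
Together with the bass D, this spells G# half-diminished seventh in second inversion.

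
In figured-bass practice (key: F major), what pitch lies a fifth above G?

D

Counting 4 letter steps above G lands on D; in F major, that letter is D.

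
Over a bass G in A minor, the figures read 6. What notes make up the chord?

The written figures 6 are shorthand for 6/3: the 3 is implied.
A third above G in this key is B.
A sixth above G in this key is E.
Together with the bass G, this spells E minor in first inversion.

G, B, E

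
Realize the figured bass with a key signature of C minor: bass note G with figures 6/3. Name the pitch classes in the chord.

G, Bb, Eb

A third above G in this key is Bb.
A sixth above G in this key is Eb.
Together with the bass G, this spells Eb major in first inversion.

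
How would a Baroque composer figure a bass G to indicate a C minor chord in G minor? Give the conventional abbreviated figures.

G is the fifth of C minor, so the chord is in second inversion.
A triad in second inversion is figured 6/4, conventionally abbreviated 6/4.

6/4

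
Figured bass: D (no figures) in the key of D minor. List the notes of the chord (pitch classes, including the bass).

An unfigured bass implies 5/3.
A third above D in this key is F.
A fifth above D in this key is A.
Together with the bass D, this spells D minor in root position.

D, F, A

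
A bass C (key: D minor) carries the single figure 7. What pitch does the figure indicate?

Counting 6 letter steps above C lands on B; in D minor, that letter is Bb.

Bb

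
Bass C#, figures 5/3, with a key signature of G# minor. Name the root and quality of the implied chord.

The figures 5/3 indicate a triad in root position.
In root position the bass is the root, so the root is C#.
The chord tones are C#, E, G#, giving C# minor.

C# minor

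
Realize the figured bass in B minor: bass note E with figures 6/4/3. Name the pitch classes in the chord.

E, G, A, C#

A third above E in this key is G.
A fourth above E in this key is A.
A sixth above E in this key is C#.
Together with the bass E, this spells A dominant seventh in second inversion.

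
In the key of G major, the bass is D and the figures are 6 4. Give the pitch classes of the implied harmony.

D, G, B

A fourth above D in this key is G.
A sixth above D in this key is B.
Together with the bass D, this spells G major in second inversion.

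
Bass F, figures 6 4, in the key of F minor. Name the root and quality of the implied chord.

Bb minor

The figures 6 4 indicate a triad in second inversion.
In second inversion the root lies a fourth above the bass: a fourth above F in F minor is Bb.
The chord tones are F, Bb, Db, giving Bb minor.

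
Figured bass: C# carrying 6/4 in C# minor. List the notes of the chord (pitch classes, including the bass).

A fourth above C# in this key is F#.
A sixth above C# in this key is A.
Together with the bass C#, this spells F# minor in second inversion.

C#, F#, A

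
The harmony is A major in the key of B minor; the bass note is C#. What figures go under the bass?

C# is the third of A major, so the chord is in first inversion.
A triad in first inversion is figured 6/3, conventionally abbreviated 6.

6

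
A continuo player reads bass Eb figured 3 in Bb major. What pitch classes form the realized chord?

Eb, G, Bb

The written figures 3 are shorthand for 5/3: the 5 is implied.
A third above Eb in this key is G.
A fifth above Eb in this key is Bb.
Together with the bass Eb, this spells Eb major in root position.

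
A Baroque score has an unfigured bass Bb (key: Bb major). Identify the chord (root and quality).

An unfigured bass indicates a triad in root position.
In root position the bass is the root, so the root is Bb.
The chord tones are Bb, D, F, giving Bb major.

Bb major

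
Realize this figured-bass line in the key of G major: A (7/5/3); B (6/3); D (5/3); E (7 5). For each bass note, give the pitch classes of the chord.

A (7/5/3): A, C, E, G.
B (6/3): B, D, G.
D (5/3): D, F#, A.
E (7/5/3): E, G, B, D.

A, C, E, G | B, D, G | D, F#, A | E, G, B, D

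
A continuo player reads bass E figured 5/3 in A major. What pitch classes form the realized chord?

E, G#, B

A third above E in this key is G#.
A fifth above E in this key is B.
Together with the bass E, this spells E major in root position.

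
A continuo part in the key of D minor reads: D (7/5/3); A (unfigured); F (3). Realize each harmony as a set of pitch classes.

D, F, A, C | A, C, E | F, A, C

D (7/5/3): D, F, A, C.
A (5/3): A, C, E.
F (5/3): F, A, C.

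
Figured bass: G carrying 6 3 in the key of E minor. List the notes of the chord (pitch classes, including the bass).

A third above G in this key is B.
A sixth above G in this key is E.
Together with the bass G, this spells E minor in first inversion.

G, B, E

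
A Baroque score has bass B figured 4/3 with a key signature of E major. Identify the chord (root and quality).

The figures 4/3 indicate a seventh chord in second inversion.
In second inversion the root lies a fourth above the bass: a fourth above B in E major is E.
The chord tones are B, D#, E, G#, giving E major seventh.

E major seventh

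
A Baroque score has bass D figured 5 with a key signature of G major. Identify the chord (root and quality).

The figures 5 indicate a triad in root position.
In root position the bass is the root, so the root is D.
The chord tones are D, F#, A, giving D major.

D major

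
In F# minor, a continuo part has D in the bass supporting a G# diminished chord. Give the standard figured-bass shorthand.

D is the fifth of G# diminished, so the chord is in second inversion.
A triad in second inversion is figured 6/4, conventionally abbreviated 6/4.

6/4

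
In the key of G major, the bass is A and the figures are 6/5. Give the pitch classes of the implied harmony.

A, C, E, F#

The written figures 6/5 are shorthand for 6/5/3: the 3 is implied.
A third above A in this key is C.
A fifth above A in this key is E.
A sixth above A in this key is F#.
Together with the bass A, this spells F# half-diminished seventh in first inversion.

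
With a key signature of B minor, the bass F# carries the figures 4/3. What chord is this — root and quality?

B minor seventh

The figures 4/3 indicate a seventh chord in second inversion.
In second inversion the root lies a fourth above the bass: a fourth above F# in B minor is B.
The chord tones are F#, A, B, D, giving B minor seventh.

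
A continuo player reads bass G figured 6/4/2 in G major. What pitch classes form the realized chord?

A second above G in this key is A.
A fourth above G in this key is C.
A sixth above G in this key is E.
Together with the bass G, this spells A minor seventh in third inversion.

G, A, C, E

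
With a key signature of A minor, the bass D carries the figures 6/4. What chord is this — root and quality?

G major

The figures 6/4 indicate a triad in second inversion.
In second inversion the root lies a fourth above the bass: a fourth above D in A minor is G.
The chord tones are D, G, B, giving G major.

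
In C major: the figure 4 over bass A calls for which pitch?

D

Counting 3 letter steps above A lands on D; in C major, that letter is D.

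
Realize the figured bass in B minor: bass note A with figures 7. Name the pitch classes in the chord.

The written figures 7 are shorthand for 7/5/3: the 5/3 are implied.
A third above A in this key is C#.
A fifth above A in this key is E.
A seventh above A in this key is G.
Together with the bass A, this spells A dominant seventh in root position.

A, C#, E, G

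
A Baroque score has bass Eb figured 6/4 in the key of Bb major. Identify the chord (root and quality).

The figures 6/4 indicate a triad in second inversion.
In second inversion the root lies a fourth above the bass: a fourth above Eb in Bb major is A.
The chord tones are Eb, A, C, giving A diminished.

A diminished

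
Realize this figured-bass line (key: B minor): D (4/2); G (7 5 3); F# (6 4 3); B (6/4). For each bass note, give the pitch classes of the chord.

D (6/4/2): D, E, G, B.
G (7/5/3): G, B, D, F#.
F# (6/4/3): F#, A, B, D.
B (6/4): B, E, G.

D, E, G, B | G, B, D, F# | F#, A, B, D | B, E, G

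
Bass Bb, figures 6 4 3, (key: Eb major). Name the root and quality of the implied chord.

Eb major seventh

The figures 6 4 3 indicate a seventh chord in second inversion.
In second inversion the root lies a fourth above the bass: a fourth above Bb in Eb major is Eb.
The chord tones are Bb, D, Eb, G, giving Eb major seventh.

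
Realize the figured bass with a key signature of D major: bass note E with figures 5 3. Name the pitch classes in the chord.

A third above E in this key is G.
A fifth above E in this key is B.
Together with the bass E, this spells E minor in root position.

E, G, B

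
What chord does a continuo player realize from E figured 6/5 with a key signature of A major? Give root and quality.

The figures 6/5 indicate a seventh chord in first inversion.
In first inversion the root lies a sixth above the bass: a sixth above E in A major is C#.
The chord tones are E, G#, B, C#, giving C# minor seventh.

C# minor seventh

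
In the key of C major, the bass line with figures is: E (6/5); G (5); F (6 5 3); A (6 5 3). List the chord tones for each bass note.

E (6/5/3): E, G, B, C.
G (5/3): G, B, D.
F (6/5/3): F, A, C, D.
A (6/5/3): A, C, E, F.

E, G, B, C | G, B, D | F, A, C, D | A, C, E, F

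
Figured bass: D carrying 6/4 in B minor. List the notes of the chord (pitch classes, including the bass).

A fourth above D in this key is G.
A sixth above D in this key is B.
Together with the bass D, this spells G major in second inversion.

D, G, B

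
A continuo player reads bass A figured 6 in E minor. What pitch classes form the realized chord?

The written figures 6 are shorthand for 6/3: the 3 is implied.
A third above A in this key is C.
A sixth above A in this key is F#.
Together with the bass A, this spells F# diminished in first inversion.

A, C, F#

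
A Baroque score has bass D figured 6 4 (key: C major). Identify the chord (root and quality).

G major

The figures 6 4 indicate a triad in second inversion.
In second inversion the root lies a fourth above the bass: a fourth above D in C major is G.
The chord tones are D, G, B, giving G major.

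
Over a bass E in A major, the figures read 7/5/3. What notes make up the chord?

A third above E in this key is G#.
A fifth above E in this key is B.
A seventh above E in this key is D.
Together with the bass E, this spells E dominant seventh in root position.

E, G#, B, D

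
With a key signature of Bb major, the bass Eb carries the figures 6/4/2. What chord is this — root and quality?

The figures 6/4/2 indicate a seventh chord in third inversion.
In third inversion the root lies a second above the bass: a second above Eb in Bb major is F.
The chord tones are Eb, F, A, C, giving F dominant seventh.

F dominant seventh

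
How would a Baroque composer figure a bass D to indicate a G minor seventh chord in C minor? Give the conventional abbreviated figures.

D is the fifth of G minor seventh, so the chord is in second inversion.
A seventh chord in second inversion is figured 6/4/3, conventionally abbreviated 4/3.

4/3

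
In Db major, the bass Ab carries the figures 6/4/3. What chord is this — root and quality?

Db major seventh

The figures 6/4/3 indicate a seventh chord in second inversion.
In second inversion the root lies a fourth above the bass: a fourth above Ab in Db major is Db.
The chord tones are Ab, C, Db, F, giving Db major seventh.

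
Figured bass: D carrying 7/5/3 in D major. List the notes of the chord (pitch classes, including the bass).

A third above D in this key is F#.
A fifth above D in this key is A.
A seventh above D in this key is C#.
Together with the bass D, this spells D major seventh in root position.

D, F#, A, C#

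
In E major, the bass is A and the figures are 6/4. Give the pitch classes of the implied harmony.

A, D#, F#

A fourth above A in this key is D#.
A sixth above A in this key is F#.
Together with the bass A, this spells D# diminished in second inversion.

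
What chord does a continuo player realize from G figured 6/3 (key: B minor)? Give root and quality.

E minor

The figures 6/3 indicate a triad in first inversion.
In first inversion the root lies a sixth above the bass: a sixth above G in B minor is E.
The chord tones are G, B, E, giving E minor.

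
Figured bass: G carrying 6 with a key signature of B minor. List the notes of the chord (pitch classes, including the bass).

G, B, E

The written figures 6 are shorthand for 6/3: the 3 is implied.
A third above G in this key is B.
A sixth above G in this key is E.
Together with the bass G, this spells E minor in first inversion.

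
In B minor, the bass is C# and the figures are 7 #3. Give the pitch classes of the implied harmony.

The written figures 7 #3 are shorthand for 7/5/3: the 5 is implied.
A third above C# in this key is E, raised to E# by the sharp.
A fifth above C# in this key is G.
A seventh above C# in this key is B.

C#, E#, G, B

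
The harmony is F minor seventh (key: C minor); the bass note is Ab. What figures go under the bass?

Ab is the third of F minor seventh, so the chord is in first inversion.
A seventh chord in first inversion is figured 6/5/3, conventionally abbreviated 6/5.

6/5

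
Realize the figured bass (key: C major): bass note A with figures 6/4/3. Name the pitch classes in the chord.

A third above A in this key is C.
A fourth above A in this key is D.
A sixth above A in this key is F.
Together with the bass A, this spells D minor seventh in second inversion.

A, C, D, F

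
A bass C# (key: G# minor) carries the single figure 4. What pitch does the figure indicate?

Counting 3 letter steps above C# lands on F; in G# minor, that letter is F#.

F#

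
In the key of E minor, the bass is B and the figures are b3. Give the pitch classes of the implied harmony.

B, Db, F#

The written figures b3 are shorthand for 5/3: the 5 is implied.
A third above B in this key is D, lowered to Db by the flat.
A fifth above B in this key is F#.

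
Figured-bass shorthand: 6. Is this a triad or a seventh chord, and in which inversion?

triad, first inversion

6 is shorthand for 6/3.
Intervals of 6/3 above the bass form a triad; the bass is the third, so this is first inversion.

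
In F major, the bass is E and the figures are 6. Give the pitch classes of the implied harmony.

E, G, C

The written figures 6 are shorthand for 6/3: the 3 is implied.
A third above E in this key is G.
A sixth above E in this key is C.
Together with the bass E, this spells C major in first inversion.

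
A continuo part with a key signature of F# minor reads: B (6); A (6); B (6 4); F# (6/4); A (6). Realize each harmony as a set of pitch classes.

B, D, G# | A, C#, F# | B, E, G# | F#, B, D | A, C#, F#

B (6/3): B, D, G#.
A (6/3): A, C#, F#.
B (6/4): B, E, G#.
F# (6/4): F#, B, D.
A (6/3): A, C#, F#.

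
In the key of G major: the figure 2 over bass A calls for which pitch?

B

Counting 1 letter step above A lands on B; in G major, that letter is B.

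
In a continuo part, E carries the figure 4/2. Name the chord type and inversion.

4/2 is shorthand for 6/4/2.
Intervals of 6/4/2 above the bass form a seventh chord; the bass is the seventh, so this is third inversion.

seventh chord, third inversion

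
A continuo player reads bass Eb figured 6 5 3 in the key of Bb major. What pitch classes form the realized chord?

A third above Eb in this key is G.
A fifth above Eb in this key is Bb.
A sixth above Eb in this key is C.
Together with the bass Eb, this spells C minor seventh in first inversion.

Eb, G, Bb, C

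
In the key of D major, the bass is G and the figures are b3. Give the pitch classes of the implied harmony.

G, Bb, D

The written figures b3 are shorthand for 5/3: the 5 is implied.
A third above G in this key is B, lowered to Bb by the flat.
A fifth above G in this key is D.
Together with the bass G, this spells G minor in root position.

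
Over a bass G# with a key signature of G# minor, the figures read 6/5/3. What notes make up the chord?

G#, B, D#, E

A third above G# in this key is B.
A fifth above G# in this key is D#.
A sixth above G# in this key is E.
Together with the bass G#, this spells E major seventh in first inversion.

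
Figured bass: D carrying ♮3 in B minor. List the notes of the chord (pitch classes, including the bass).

D, F, A

The written figures ♮3 are shorthand for 5/3: the 5 is implied.
A third above D in this key is F#, made natural (F) by the ♮ figure.
A fifth above D in this key is A.
Together with the bass D, this spells D minor in root position.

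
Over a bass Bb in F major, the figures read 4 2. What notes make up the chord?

The written figures 4 2 are shorthand for 6/4/2: the 6 is implied.
A second above Bb in this key is C.
A fourth above Bb in this key is E.
A sixth above Bb in this key is G.
Together with the bass Bb, this spells C dominant seventh in third inversion.

Bb, C, E, G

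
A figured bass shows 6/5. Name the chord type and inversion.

seventh chord, first inversion

6/5 is shorthand for 6/5/3.
Intervals of 6/5/3 above the bass form a seventh chord; the bass is the third, so this is first inversion.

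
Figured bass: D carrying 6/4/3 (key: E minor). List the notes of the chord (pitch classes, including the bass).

A third above D in this key is F#.
A fourth above D in this key is G.
A sixth above D in this key is B.
Together with the bass D, this spells G major seventh in second inversion.

D, F#, G, B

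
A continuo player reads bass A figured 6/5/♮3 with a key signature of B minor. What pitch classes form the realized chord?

A, C, E, F#

A third above A in this key is C#, made natural (C) by the ♮ figure.
A fifth above A in this key is E.
A sixth above A in this key is F#.
Together with the bass A, this spells F# half-diminished seventh in first inversion.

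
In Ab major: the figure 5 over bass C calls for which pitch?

G

Counting 4 letter steps above C lands on G; in Ab major, that letter is G.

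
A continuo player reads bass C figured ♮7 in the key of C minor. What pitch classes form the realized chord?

C, Eb, G, B

The written figures ♮7 are shorthand for 7/5/3: the 5/3 are implied.
A third above C in this key is Eb.
A fifth above C in this key is G.
A seventh above C in this key is Bb, made natural (B) by the ♮ figure.
Together with the bass C, this spells C minor-major seventh in root position.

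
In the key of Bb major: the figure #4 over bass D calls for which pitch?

Counting 3 letter steps above D lands on G; in Bb major, that letter is G.
The #4 figure raises it a semitone, giving G#.

G#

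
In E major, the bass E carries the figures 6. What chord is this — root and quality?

The figures 6 indicate a triad in first inversion.
In first inversion the root lies a sixth above the bass: a sixth above E in E major is C#.
The chord tones are E, G#, C#, giving C# minor.

C# minor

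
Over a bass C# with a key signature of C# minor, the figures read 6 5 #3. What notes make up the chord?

A third above C# in this key is E, raised to E# by the sharp.
A fifth above C# in this key is G#.
A sixth above C# in this key is A.
Together with the bass C#, this spells A augmented major seventh in first inversion.

C#, E#, G#, A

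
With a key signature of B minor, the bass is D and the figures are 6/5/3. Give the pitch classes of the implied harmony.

A third above D in this key is F#.
A fifth above D in this key is A.
A sixth above D in this key is B.
Together with the bass D, this spells B minor seventh in first inversion.

D, F#, A, B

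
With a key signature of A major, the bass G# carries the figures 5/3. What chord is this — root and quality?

G# diminished

The figures 5/3 indicate a triad in root position.
In root position the bass is the root, so the root is G#.
The chord tones are G#, B, D, giving G# diminished.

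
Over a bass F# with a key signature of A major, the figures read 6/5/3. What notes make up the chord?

F#, A, C#, D

A third above F# in this key is A.
A fifth above F# in this key is C#.
A sixth above F# in this key is D.
Together with the bass F#, this spells D major seventh in first inversion.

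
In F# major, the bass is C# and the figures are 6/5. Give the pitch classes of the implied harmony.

C#, E#, G#, A#

The written figures 6/5 are shorthand for 6/5/3: the 3 is implied.
A third above C# in this key is E#.
A fifth above C# in this key is G#.
A sixth above C# in this key is A#.
Together with the bass C#, this spells A# minor seventh in first inversion.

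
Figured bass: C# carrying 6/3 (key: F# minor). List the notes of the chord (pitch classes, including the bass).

A third above C# in this key is E.
A sixth above C# in this key is A.
Together with the bass C#, this spells A major in first inversion.

C#, E, A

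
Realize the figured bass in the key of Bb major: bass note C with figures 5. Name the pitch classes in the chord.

The written figures 5 are shorthand for 5/3: the 3 is implied.
A third above C in this key is Eb.
A fifth above C in this key is G.
Together with the bass C, this spells C minor in root position.

C, Eb, G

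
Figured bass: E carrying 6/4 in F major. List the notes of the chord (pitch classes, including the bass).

A fourth above E in this key is A.
A sixth above E in this key is C.
Together with the bass E, this spells A minor in second inversion.

E, A, C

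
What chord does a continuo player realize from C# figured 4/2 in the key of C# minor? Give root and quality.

D# half-diminished seventh

The figures 4/2 indicate a seventh chord in third inversion.
In third inversion the root lies a second above the bass: a second above C# in C# minor is D#.
The chord tones are C#, D#, F#, A, giving D# half-diminished seventh.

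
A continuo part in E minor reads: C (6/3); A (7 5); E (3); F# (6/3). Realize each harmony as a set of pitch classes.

C, E, A | A, C, E, G | E, G, B | F#, A, D

C (6/3): C, E, A.
A (7/5/3): A, C, E, G.
E (5/3): E, G, B.
F# (6/3): F#, A, D.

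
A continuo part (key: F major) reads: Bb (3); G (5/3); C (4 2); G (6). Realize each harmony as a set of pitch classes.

Bb (5/3): Bb, D, F.
G (5/3): G, Bb, D.
C (6/4/2): C, D, F, A.
G (6/3): G, Bb, E.

Bb, D, F | G, Bb, D | C, D, F, A | G, Bb, E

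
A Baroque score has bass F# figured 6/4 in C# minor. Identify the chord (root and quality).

B major

The figures 6/4 indicate a triad in second inversion.
In second inversion the root lies a fourth above the bass: a fourth above F# in C# minor is B.
The chord tones are F#, B, D#, giving B major.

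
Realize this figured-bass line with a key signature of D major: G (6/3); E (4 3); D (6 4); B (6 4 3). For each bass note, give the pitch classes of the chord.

G, B, E | E, G, A, C# | D, G, B | B, D, E, G

G (6/3): G, B, E.
E (6/4/3): E, G, A, C#.
D (6/4): D, G, B.
B (6/4/3): B, D, E, G.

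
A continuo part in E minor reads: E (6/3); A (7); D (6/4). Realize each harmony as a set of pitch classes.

E, G, C | A, C, E, G | D, G, B

E (6/3): E, G, C.
A (7/5/3): A, C, E, G.
D (6/4): D, G, B.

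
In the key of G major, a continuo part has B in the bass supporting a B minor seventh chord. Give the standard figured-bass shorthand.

B is the root of B minor seventh, so the chord is in root position.
A seventh chord in root position is figured 7/5/3, conventionally abbreviated 7.

7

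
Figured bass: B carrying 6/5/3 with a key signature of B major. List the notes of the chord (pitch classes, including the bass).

B, D#, F#, G#

A third above B in this key is D#.
A fifth above B in this key is F#.
A sixth above B in this key is G#.
Together with the bass B, this spells G# minor seventh in first inversion.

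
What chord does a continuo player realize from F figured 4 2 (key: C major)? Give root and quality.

G dominant seventh

The figures 4 2 indicate a seventh chord in third inversion.
In third inversion the root lies a second above the bass: a second above F in C major is G.
The chord tones are F, G, B, D, giving G dominant seventh.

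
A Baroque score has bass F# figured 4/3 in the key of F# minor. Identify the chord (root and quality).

B minor seventh

The figures 4/3 indicate a seventh chord in second inversion.
In second inversion the root lies a fourth above the bass: a fourth above F# in F# minor is B.
The chord tones are F#, A, B, D, giving B minor seventh.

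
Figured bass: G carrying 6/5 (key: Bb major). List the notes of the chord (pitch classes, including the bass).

G, Bb, D, Eb

The written figures 6/5 are shorthand for 6/5/3: the 3 is implied.
A third above G in this key is Bb.
A fifth above G in this key is D.
A sixth above G in this key is Eb.
Together with the bass G, this spells Eb major seventh in first inversion.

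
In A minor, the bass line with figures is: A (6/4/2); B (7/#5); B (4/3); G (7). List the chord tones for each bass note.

A, B, D, F | B, D, F#, A | B, D, E, G | G, B, D, F

A (6/4/2): A, B, D, F.
B (7/#5/3): B, D, F#, A.
B (6/4/3): B, D, E, G.
G (7/5/3): G, B, D, F.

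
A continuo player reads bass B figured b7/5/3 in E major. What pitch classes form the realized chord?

B, D#, F#, Ab

A third above B in this key is D#.
A fifth above B in this key is F#.
A seventh above B in this key is A, lowered to Ab by the flat.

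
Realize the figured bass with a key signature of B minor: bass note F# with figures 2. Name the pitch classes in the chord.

The written figures 2 are shorthand for 6/4/2: the 6/4 are implied.
A second above F# in this key is G.
A fourth above F# in this key is B.
A sixth above F# in this key is D.
Together with the bass F#, this spells G major seventh in third inversion.

F#, G, B, D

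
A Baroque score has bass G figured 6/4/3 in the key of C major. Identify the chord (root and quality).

The figures 6/4/3 indicate a seventh chord in second inversion.
In second inversion the root lies a fourth above the bass: a fourth above G in C major is C.
The chord tones are G, B, C, E, giving C major seventh.

C major seventh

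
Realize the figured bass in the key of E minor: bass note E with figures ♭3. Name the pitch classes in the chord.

The written figures ♭3 are shorthand for 5/3: the 5 is implied.
A third above E in this key is G, lowered to Gb by the flat.
A fifth above E in this key is B.

E, Gb, B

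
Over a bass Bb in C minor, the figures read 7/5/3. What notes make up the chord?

A third above Bb in this key is D.
A fifth above Bb in this key is F.
A seventh above Bb in this key is Ab.
Together with the bass Bb, this spells Bb dominant seventh in root position.

Bb, D, F, Ab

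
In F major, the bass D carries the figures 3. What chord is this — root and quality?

D minor

The figures 3 indicate a triad in root position.
In root position the bass is the root, so the root is D.
The chord tones are D, F, A, giving D minor.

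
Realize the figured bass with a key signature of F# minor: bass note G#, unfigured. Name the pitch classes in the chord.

An unfigured bass implies 5/3.
A third above G# in this key is B.
A fifth above G# in this key is D.
Together with the bass G#, this spells G# diminished in root position.

G#, B, D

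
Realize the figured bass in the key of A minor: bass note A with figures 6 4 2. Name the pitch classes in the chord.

A second above A in this key is B.
A fourth above A in this key is D.
A sixth above A in this key is F.
Together with the bass A, this spells B half-diminished seventh in third inversion.

A, B, D, F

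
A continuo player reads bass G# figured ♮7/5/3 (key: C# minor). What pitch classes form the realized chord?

A third above G# in this key is B.
A fifth above G# in this key is D#.
A seventh above G# in this key is F#, made natural (F) by the ♮ figure.

G#, B, D#, F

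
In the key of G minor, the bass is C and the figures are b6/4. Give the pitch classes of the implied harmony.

A fourth above C in this key is F.
A sixth above C in this key is A, lowered to Ab by the flat.
Together with the bass C, this spells F minor in second inversion.

C, F, Ab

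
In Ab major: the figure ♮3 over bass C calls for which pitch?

E

Counting 2 letter steps above C lands on E; in Ab major, that letter is Eb.
The ♮3 figure makes it natural, giving E.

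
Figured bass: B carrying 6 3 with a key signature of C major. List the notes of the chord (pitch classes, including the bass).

A third above B in this key is D.
A sixth above B in this key is G.
Together with the bass B, this spells G major in first inversion.

B, D, G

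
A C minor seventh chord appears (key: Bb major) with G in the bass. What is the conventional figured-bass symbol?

4/3

G is the fifth of C minor seventh, so the chord is in second inversion.
A seventh chord in second inversion is figured 6/4/3, conventionally abbreviated 4/3.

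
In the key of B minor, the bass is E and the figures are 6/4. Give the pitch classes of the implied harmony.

E, A, C#

A fourth above E in this key is A.
A sixth above E in this key is C#.
Together with the bass E, this spells A major in second inversion.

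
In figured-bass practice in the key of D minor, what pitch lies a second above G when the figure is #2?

A#

Counting 1 letter step above G lands on A; in D minor, that letter is A.
The #2 figure raises it a semitone, giving A#.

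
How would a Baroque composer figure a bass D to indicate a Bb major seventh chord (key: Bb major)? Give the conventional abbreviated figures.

D is the third of Bb major seventh, so the chord is in first inversion.
A seventh chord in first inversion is figured 6/5/3, conventionally abbreviated 6/5.

6/5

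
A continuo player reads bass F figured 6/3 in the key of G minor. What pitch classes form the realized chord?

F, A, D

A third above F in this key is A.
A sixth above F in this key is D.
Together with the bass F, this spells D minor in first inversion.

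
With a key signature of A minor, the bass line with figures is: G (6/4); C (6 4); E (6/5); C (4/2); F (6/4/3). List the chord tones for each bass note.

G (6/4): G, C, E.
C (6/4): C, F, A.
E (6/5/3): E, G, B, C.
C (6/4/2): C, D, F, A.
F (6/4/3): F, A, B, D.

G, C, E | C, F, A | E, G, B, C | C, D, F, A | F, A, B, D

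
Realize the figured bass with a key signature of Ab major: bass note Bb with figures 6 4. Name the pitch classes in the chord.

Bb, Eb, G

A fourth above Bb in this key is Eb.
A sixth above Bb in this key is G.
Together with the bass Bb, this spells Eb major in second inversion.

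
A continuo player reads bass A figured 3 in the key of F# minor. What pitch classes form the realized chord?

The written figures 3 are shorthand for 5/3: the 5 is implied.
A third above A in this key is C#.
A fifth above A in this key is E.
Together with the bass A, this spells A major in root position.

A, C#, E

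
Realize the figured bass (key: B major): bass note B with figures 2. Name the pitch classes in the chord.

The written figures 2 are shorthand for 6/4/2: the 6/4 are implied.
A second above B in this key is C#.
A fourth above B in this key is E.
A sixth above B in this key is G#.
Together with the bass B, this spells C# minor seventh in third inversion.

B, C#, E, G#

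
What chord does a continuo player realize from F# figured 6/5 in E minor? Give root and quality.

The figures 6/5 indicate a seventh chord in first inversion.
In first inversion the root lies a sixth above the bass: a sixth above F# in E minor is D.
The chord tones are F#, A, C, D, giving D dominant seventh.

D dominant seventh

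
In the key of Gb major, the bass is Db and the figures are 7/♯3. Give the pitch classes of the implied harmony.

The written figures 7/♯3 are shorthand for 7/5/3: the 5 is implied.
A third above Db in this key is F, raised to F# by the sharp.
A fifth above Db in this key is Ab.
A seventh above Db in this key is Cb.

Db, F#, Ab, Cb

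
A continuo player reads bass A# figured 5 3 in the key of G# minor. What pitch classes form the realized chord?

A#, C#, E

A third above A# in this key is C#.
A fifth above A# in this key is E.
Together with the bass A#, this spells A# diminished in root position.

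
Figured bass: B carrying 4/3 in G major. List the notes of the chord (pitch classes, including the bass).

B, D, E, G

The written figures 4/3 are shorthand for 6/4/3: the 6 is implied.
A third above B in this key is D.
A fourth above B in this key is E.
A sixth above B in this key is G.
Together with the bass B, this spells E minor seventh in second inversion.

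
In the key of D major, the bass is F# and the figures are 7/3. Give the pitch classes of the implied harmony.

F#, A, C#, E

The written figures 7/3 are shorthand for 7/5/3: the 5 is implied.
A third above F# in this key is A.
A fifth above F# in this key is C#.
A seventh above F# in this key is E.
Together with the bass F#, this spells F# minor seventh in root position.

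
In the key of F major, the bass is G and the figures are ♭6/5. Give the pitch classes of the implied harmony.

G, Bb, D, Eb

The written figures ♭6/5 are shorthand for 6/5/3: the 3 is implied.
A third above G in this key is Bb.
A fifth above G in this key is D.
A sixth above G in this key is E, lowered to Eb by the flat.
Together with the bass G, this spells Eb major seventh in first inversion.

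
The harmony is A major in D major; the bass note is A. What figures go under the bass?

no figures

A is the root of A major, so the chord is in root position.
A triad in root position is figured 5/3, conventionally abbreviated (no figures — root-position triad).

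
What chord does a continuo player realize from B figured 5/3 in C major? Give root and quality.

B diminished

The figures 5/3 indicate a triad in root position.
In root position the bass is the root, so the root is B.
The chord tones are B, D, F, giving B diminished.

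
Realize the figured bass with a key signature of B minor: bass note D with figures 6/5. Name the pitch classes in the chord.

D, F#, A, B

The written figures 6/5 are shorthand for 6/5/3: the 3 is implied.
A third above D in this key is F#.
A fifth above D in this key is A.
A sixth above D in this key is B.
Together with the bass D, this spells B minor seventh in first inversion.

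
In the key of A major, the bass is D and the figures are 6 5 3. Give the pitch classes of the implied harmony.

D, F#, A, B

A third above D in this key is F#.
A fifth above D in this key is A.
A sixth above D in this key is B.
Together with the bass D, this spells B minor seventh in first inversion.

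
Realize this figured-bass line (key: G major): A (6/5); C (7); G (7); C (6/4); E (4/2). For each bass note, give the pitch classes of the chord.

A, C, E, F# | C, E, G, B | G, B, D, F# | C, F#, A | E, F#, A, C

A (6/5/3): A, C, E, F#.
C (7/5/3): C, E, G, B.
G (7/5/3): G, B, D, F#.
C (6/4): C, F#, A.
E (6/4/2): E, F#, A, C.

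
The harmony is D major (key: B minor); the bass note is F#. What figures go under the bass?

6

F# is the third of D major, so the chord is in first inversion.
A triad in first inversion is figured 6/3, conventionally abbreviated 6.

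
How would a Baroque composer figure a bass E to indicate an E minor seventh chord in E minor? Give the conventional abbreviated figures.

7

E is the root of E minor seventh, so the chord is in root position.
A seventh chord in root position is figured 7/5/3, conventionally abbreviated 7.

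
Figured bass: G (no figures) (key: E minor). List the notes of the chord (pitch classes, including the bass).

G, B, D

An unfigured bass implies 5/3.
A third above G in this key is B.
A fifth above G in this key is D.
Together with the bass G, this spells G major in root position.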